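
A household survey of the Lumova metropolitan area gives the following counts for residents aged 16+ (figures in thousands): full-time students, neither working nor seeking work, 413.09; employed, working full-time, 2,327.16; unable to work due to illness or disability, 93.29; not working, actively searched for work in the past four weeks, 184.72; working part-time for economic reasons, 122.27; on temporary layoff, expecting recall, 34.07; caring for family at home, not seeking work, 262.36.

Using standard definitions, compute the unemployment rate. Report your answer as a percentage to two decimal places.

Employed = 2,327.16 + 122.27 = 2,449.43 thousand (anyone who worked, including part-time for economic reasons, counts as employed).
Unemployed = 184.72 + 34.07 = 218.79 thousand (jobless and actively searching, or on temporary layoff).
Labor force = 2,449.43 + 218.79 = 2,668.22 thousand.
Unemployment rate = 218.79 / 2,668.22 = 8.20%.

Unemployment rate ≈ 8.20%.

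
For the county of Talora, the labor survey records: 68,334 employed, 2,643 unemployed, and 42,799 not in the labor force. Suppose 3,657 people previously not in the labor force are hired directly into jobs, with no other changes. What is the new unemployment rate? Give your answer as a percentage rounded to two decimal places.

Initially, labor force = 68,334 + 2,643 = 70,977, so u = 2,643/70,977 = 3.72%.
After the change, employed and labor force both rise by 3,657; unemployed unchanged → E = 71,991, U = 2,643, labor force = 74,634.
New unemployment rate = 2,643 / 74,634 = 3.54%.

New unemployment rate ≈ 3.54%.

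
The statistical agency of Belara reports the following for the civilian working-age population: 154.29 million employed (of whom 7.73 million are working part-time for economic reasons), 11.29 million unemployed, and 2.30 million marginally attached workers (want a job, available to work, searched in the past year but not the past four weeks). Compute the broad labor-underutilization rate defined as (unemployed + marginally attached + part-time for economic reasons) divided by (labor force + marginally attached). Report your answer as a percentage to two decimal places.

Broad underutilization rate ≈ 12.70%.

Labor force = 154.29 + 11.29 = 165.58 million.
Numerator = 11.29 + 2.30 + 7.73 = 21.32 million.
Denominator = 165.58 + 2.30 = 167.88 million.
Broad rate = 21.32 / 167.88 = 12.70%.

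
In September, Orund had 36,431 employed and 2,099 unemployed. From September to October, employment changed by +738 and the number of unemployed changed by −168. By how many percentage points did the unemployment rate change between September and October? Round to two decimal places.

The unemployment rate changed by −0.51 percentage points.

September: labor force = 36,431 + 2,099 = 38,530; u = 2,099/38,530 = 5.45%.
October: labor force = 37,169 + 1,931 = 39,100; u = 1,931/39,100 = 4.94%.
Change = 4.94% − 5.45% = −0.51 pp.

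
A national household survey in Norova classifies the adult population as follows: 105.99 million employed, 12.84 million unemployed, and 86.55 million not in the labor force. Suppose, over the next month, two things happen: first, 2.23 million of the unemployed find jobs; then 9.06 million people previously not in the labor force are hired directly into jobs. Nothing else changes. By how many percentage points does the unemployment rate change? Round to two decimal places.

The unemployment rate changes by −2.51 percentage points.

Initially, labor force = 105.99 + 12.84 = 118.83 million, so u = 12.84/118.83 = 10.81%.
After the first change, unemployed falls and employed rises by 2.23; labor force unchanged → E = 108.22, U = 10.61, labor force = 118.83 million.
After the second change, employed and labor force both rise by 9.06; unemployed unchanged → E = 117.28, U = 10.61, labor force = 127.89 million.
New unemployment rate = 10.61 / 127.89 = 8.30%.
Change = 8.30% − 10.81% = −2.51 percentage points.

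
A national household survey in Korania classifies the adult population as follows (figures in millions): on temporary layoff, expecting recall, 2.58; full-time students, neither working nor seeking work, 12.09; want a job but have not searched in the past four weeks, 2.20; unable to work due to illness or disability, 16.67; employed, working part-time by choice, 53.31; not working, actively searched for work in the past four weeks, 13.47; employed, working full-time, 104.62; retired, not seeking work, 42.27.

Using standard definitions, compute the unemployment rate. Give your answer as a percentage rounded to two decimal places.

Unemployment rate ≈ 9.23%.

Employed = 53.31 + 104.62 = 157.93 million.
Unemployed = 2.58 + 13.47 = 16.05 million (jobless and actively searching, or on temporary layoff).
Labor force = 157.93 + 16.05 = 173.98 million.
Unemployment rate = 16.05 / 173.98 = 9.23%.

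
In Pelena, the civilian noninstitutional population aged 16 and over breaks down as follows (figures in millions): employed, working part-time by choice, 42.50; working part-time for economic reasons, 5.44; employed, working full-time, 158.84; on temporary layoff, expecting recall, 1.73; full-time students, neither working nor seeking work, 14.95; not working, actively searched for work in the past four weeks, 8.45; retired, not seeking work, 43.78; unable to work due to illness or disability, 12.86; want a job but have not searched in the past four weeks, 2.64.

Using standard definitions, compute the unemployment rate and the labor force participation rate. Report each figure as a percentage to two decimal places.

Employed = 42.50 + 5.44 + 158.84 = 206.78 million (anyone who worked, including part-time for economic reasons, counts as employed).
Unemployed = 1.73 + 8.45 = 10.18 million (jobless and actively searching, or on temporary layoff).
Labor force = 206.78 + 10.18 = 216.96 million.
Not in labor force = 14.95 + 43.78 + 12.86 + 2.64 = 74.23 million (those not working and not actively searching are outside the labor force — including those who want a job but have given up searching).
Civilian working-age population = 216.96 + 74.23 = 291.19 million.
Unemployment rate = 10.18 / 216.96 = 4.69%.
Labor force participation rate = 216.96 / 291.19 = 74.51%.

Unemployment rate ≈ 4.69%; labor force participation rate ≈ 74.51%.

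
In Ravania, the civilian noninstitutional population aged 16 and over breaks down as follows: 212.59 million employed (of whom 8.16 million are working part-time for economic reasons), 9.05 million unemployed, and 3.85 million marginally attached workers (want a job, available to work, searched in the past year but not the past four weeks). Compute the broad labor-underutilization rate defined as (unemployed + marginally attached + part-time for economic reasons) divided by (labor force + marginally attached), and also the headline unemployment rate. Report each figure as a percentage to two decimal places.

Labor force = 212.59 + 9.05 = 221.64 million.
Numerator = 9.05 + 3.85 + 8.16 = 21.06 million.
Denominator = 221.64 + 3.85 = 225.49 million.
Broad rate = 21.06 / 225.49 = 9.34%.
Headline unemployment rate = 9.05 / 221.64 = 4.08%.

Broad underutilization rate ≈ 9.34%; headline unemployment rate ≈ 4.08%.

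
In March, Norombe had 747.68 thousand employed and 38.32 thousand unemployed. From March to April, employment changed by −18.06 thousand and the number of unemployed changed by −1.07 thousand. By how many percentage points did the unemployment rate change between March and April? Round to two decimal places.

The unemployment rate changed by −0.02 percentage points.

March: labor force = 747.68 + 38.32 = 786.00; u = 38.32/786.00 = 4.88%.
April: labor force = 729.62 + 37.25 = 766.87; u = 37.25/766.87 = 4.86%.
Change = 4.86% − 4.88% = −0.02 pp.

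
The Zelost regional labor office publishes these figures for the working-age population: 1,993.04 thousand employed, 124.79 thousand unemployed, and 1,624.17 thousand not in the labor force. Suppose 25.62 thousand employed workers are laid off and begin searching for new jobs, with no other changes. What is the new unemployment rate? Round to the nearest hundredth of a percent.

Initially, labor force = 1,993.04 + 124.79 = 2,117.83 thousand, so u = 124.79/2,117.83 = 5.89%.
After the change, employed falls and unemployed rises by 25.62; labor force unchanged → E = 1,967.42, U = 150.41, labor force = 2,117.83 thousand.
New unemployment rate = 150.41 / 2,117.83 = 7.10%.

New unemployment rate ≈ 7.10%.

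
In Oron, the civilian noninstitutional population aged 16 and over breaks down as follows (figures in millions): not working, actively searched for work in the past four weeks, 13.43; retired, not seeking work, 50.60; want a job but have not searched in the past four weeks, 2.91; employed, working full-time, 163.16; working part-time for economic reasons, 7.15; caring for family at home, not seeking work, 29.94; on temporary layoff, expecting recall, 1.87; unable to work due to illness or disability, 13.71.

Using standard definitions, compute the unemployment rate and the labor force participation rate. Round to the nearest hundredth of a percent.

Employed = 163.16 + 7.15 = 170.31 million (anyone who worked, including part-time for economic reasons, counts as employed).
Unemployed = 13.43 + 1.87 = 15.30 million (jobless and actively searching, or on temporary layoff).
Labor force = 170.31 + 15.30 = 185.61 million.
Not in labor force = 50.60 + 2.91 + 29.94 + 13.71 = 97.16 million (those not working and not actively searching are outside the labor force — including those who want a job but have given up searching).
Civilian working-age population = 185.61 + 97.16 = 282.77 million.
Unemployment rate = 15.30 / 185.61 = 8.24%.
Labor force participation rate = 185.61 / 282.77 = 65.64%.

Unemployment rate ≈ 8.24%; labor force participation rate ≈ 65.64%.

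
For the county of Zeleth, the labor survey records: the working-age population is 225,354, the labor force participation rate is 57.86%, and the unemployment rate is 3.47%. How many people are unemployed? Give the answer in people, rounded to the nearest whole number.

About 4,525 are unemployed.

Labor force = 0.5786 × 225,354 = 130,390.
Unemployed = 0.0347 × 130,390 ≈ 4,525.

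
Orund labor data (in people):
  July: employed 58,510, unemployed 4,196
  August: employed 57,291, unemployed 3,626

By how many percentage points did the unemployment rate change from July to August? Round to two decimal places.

The unemployment rate changed by −0.74 percentage points.

July: labor force = 58,510 + 4,196 = 62,706; u = 4,196/62,706 = 6.69%.
August: labor force = 57,291 + 3,626 = 60,917; u = 3,626/60,917 = 5.95%.
Change = 5.95% − 6.69% = −0.74 pp.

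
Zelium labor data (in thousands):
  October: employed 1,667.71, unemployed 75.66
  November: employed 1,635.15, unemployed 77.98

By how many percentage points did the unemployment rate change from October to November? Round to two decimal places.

The unemployment rate changed by +0.21 percentage points.

October: labor force = 1,667.71 + 75.66 = 1,743.37; u = 75.66/1,743.37 = 4.34%.
November: labor force = 1,635.15 + 77.98 = 1,713.13; u = 77.98/1,713.13 = 4.55%.
Change = 4.55% − 4.34% = +0.21 pp.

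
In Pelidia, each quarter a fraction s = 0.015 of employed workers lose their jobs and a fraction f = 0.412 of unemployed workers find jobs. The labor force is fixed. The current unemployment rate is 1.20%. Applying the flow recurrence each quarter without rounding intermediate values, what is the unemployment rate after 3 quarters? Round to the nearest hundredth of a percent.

Unemployment rate after three quarters ≈ 3.08%.

With a fixed labor force, u_{t+1} = u_t + s·(1−u_t) − f·u_t = u_t·(1−s−f) + s.
Here 1−s−f = 0.573 and s = 0.015.
u_1 = 0.012000 × 0.573 + 0.015 = 0.021876.
u_2 = 0.021876 × 0.573 + 0.015 = 0.027535.
u_3 = 0.027535 × 0.573 + 0.015 = 0.030778.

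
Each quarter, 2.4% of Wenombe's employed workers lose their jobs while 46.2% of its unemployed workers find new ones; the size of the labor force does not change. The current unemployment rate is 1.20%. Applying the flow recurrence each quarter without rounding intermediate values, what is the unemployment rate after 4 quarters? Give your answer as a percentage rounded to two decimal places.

With a fixed labor force, u_{t+1} = u_t + s·(1−u_t) − f·u_t = u_t·(1−s−f) + s.
Here 1−s−f = 0.514 and s = 0.024.
u_1 = 0.012000 × 0.514 + 0.024 = 0.030168.
u_2 = 0.030168 × 0.514 + 0.024 = 0.039506.
u_3 = 0.039506 × 0.514 + 0.024 = 0.044306.
u_4 = 0.044306 × 0.514 + 0.024 = 0.046773.

Unemployment rate after four quarters ≈ 4.68%.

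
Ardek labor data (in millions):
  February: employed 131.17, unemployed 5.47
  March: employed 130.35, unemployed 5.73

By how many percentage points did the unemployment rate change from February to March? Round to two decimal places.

The unemployment rate changed by +0.21 percentage points.

February: labor force = 131.17 + 5.47 = 136.64; u = 5.47/136.64 = 4.00%.
March: labor force = 130.35 + 5.73 = 136.08; u = 5.73/136.08 = 4.21%.
Change = 4.21% − 4.00% = +0.21 pp.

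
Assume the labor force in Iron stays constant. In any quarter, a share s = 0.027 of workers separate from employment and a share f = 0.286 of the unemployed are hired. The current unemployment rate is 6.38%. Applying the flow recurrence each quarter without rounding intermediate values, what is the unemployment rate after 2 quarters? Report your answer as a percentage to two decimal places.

With a fixed labor force, u_{t+1} = u_t + s·(1−u_t) − f·u_t = u_t·(1−s−f) + s.
Here 1−s−f = 0.687 and s = 0.027.
u_1 = 0.063800 × 0.687 + 0.027 = 0.070831.
u_2 = 0.070831 × 0.687 + 0.027 = 0.075661.

Unemployment rate after two quarters ≈ 7.57%.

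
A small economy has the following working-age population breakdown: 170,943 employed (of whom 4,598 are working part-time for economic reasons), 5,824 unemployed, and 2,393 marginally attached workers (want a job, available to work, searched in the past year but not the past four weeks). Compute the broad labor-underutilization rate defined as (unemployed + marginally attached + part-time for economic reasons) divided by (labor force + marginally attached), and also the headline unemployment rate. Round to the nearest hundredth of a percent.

Labor force = 170,943 + 5,824 = 176,767.
Numerator = 5,824 + 2,393 + 4,598 = 12,815.
Denominator = 176,767 + 2,393 = 179,160.
Broad rate = 12,815 / 179,160 = 7.15%.
Headline unemployment rate = 5,824 / 176,767 = 3.29%.

Broad underutilization rate ≈ 7.15%; headline unemployment rate ≈ 3.29%.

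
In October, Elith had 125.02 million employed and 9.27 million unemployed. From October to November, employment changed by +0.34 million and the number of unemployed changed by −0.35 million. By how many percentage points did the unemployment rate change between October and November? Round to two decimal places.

The unemployment rate changed by −0.26 percentage points.

October: labor force = 125.02 + 9.27 = 134.29; u = 9.27/134.29 = 6.90%.
November: labor force = 125.36 + 8.92 = 134.28; u = 8.92/134.28 = 6.64%.
Change = 6.64% − 6.90% = −0.26 pp.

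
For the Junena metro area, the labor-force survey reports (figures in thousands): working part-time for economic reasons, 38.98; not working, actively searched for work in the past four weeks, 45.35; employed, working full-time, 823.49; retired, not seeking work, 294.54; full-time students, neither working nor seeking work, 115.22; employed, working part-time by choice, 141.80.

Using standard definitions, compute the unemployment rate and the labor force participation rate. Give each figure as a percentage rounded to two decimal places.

Unemployment rate ≈ 4.32%; labor force participation rate ≈ 71.92%.

Employed = 38.98 + 823.49 + 141.80 = 1,004.27 thousand (anyone who worked, including part-time for economic reasons, counts as employed).
Unemployed = 45.35 thousand.
Labor force = 1,004.27 + 45.35 = 1,049.62 thousand.
Not in labor force = 294.54 + 115.22 = 409.76 thousand (those not working and not actively searching are outside the labor force).
Civilian working-age population = 1,049.62 + 409.76 = 1,459.38 thousand.
Unemployment rate = 45.35 / 1,049.62 = 4.32%.
Labor force participation rate = 1,049.62 / 1,459.38 = 71.92%.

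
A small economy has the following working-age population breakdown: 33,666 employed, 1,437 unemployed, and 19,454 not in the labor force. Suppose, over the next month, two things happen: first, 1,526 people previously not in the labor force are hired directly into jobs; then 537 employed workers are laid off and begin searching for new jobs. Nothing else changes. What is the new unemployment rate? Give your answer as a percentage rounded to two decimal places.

Initially, labor force = 33,666 + 1,437 = 35,103, so u = 1,437/35,103 = 4.09%.
After the first change, employed and labor force both rise by 1,526; unemployed unchanged → E = 35,192, U = 1,437, labor force = 36,629.
After the second change, employed falls and unemployed rises by 537; labor force unchanged → E = 34,655, U = 1,974, labor force = 36,629.
New unemployment rate = 1,974 / 36,629 = 5.39%.

New unemployment rate ≈ 5.39%.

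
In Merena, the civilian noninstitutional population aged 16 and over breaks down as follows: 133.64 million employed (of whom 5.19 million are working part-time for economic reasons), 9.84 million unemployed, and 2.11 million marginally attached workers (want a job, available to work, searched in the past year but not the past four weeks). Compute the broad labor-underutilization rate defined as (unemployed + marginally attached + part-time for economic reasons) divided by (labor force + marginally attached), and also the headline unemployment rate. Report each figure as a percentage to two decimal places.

Broad underutilization rate ≈ 11.77%; headline unemployment rate ≈ 6.86%.

Labor force = 133.64 + 9.84 = 143.48 million.
Numerator = 9.84 + 2.11 + 5.19 = 17.14 million.
Denominator = 143.48 + 2.11 = 145.59 million.
Broad rate = 17.14 / 145.59 = 11.77%.
Headline unemployment rate = 9.84 / 143.48 = 6.86%.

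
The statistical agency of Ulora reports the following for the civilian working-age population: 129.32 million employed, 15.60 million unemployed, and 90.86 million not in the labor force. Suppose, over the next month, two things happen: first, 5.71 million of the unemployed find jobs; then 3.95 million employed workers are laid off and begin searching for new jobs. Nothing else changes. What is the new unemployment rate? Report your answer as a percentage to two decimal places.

Initially, labor force = 129.32 + 15.60 = 144.92 million, so u = 15.60/144.92 = 10.76%.
After the first change, unemployed falls and employed rises by 5.71; labor force unchanged → E = 135.03, U = 9.89, labor force = 144.92 million.
After the second change, employed falls and unemployed rises by 3.95; labor force unchanged → E = 131.08, U = 13.84, labor force = 144.92 million.
New unemployment rate = 13.84 / 144.92 = 9.55%.

New unemployment rate ≈ 9.55%.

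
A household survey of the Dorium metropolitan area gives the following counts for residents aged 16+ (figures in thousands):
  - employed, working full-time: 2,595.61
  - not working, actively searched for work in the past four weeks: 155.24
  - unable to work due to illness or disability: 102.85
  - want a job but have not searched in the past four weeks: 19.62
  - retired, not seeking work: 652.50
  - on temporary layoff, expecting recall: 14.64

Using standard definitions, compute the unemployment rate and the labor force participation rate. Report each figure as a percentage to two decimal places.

Unemployment rate ≈ 6.14%; labor force participation rate ≈ 78.11%.

Employed = 2,595.61 thousand.
Unemployed = 155.24 + 14.64 = 169.88 thousand (jobless and actively searching, or on temporary layoff).
Labor force = 2,595.61 + 169.88 = 2,765.49 thousand.
Not in labor force = 102.85 + 19.62 + 652.50 = 774.97 thousand (those not working and not actively searching are outside the labor force — including those who want a job but have given up searching).
Civilian working-age population = 2,765.49 + 774.97 = 3,540.46 thousand.
Unemployment rate = 169.88 / 2,765.49 = 6.14%.
Labor force participation rate = 2,765.49 / 3,540.46 = 78.11%.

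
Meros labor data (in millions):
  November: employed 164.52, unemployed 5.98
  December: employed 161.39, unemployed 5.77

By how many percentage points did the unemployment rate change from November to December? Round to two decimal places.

The unemployment rate changed by −0.06 percentage points.

November: labor force = 164.52 + 5.98 = 170.50; u = 5.98/170.50 = 3.51%.
December: labor force = 161.39 + 5.77 = 167.16; u = 5.77/167.16 = 3.45%.
Change = 3.45% − 3.51% = −0.06 pp.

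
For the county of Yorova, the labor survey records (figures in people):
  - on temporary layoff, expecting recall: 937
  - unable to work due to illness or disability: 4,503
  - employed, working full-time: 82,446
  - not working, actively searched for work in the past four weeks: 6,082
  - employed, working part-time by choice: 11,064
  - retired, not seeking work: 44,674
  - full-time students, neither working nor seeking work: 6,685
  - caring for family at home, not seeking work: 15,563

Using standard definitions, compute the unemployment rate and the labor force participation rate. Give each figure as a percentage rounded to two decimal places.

Unemployment rate ≈ 6.98%; labor force participation rate ≈ 58.46%.

Employed = 82,446 + 11,064 = 93,510.
Unemployed = 937 + 6,082 = 7,019 (jobless and actively searching, or on temporary layoff).
Labor force = 93,510 + 7,019 = 100,529.
Not in labor force = 4,503 + 44,674 + 6,685 + 15,563 = 71,425 (those not working and not actively searching are outside the labor force).
Civilian working-age population = 100,529 + 71,425 = 171,954.
Unemployment rate = 7,019 / 100,529 = 6.98%.
Labor force participation rate = 100,529 / 171,954 = 58.46%.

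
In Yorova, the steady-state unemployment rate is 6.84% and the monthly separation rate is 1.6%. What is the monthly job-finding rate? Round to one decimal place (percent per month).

From u* = s/(s+f): f = s·(1−u)/u.
f = 1.6 × (1 − 0.0684) / 0.0684 = 1.4906 / 0.0684 ≈ 21.8% per month.

Job-finding rate ≈ 21.8% per month.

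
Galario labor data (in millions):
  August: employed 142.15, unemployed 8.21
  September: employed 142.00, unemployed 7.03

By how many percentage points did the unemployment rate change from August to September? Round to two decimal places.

The unemployment rate changed by −0.74 percentage points.

August: labor force = 142.15 + 8.21 = 150.36; u = 8.21/150.36 = 5.46%.
September: labor force = 142.00 + 7.03 = 149.03; u = 7.03/149.03 = 4.72%.
Change = 4.72% − 5.46% = −0.74 pp.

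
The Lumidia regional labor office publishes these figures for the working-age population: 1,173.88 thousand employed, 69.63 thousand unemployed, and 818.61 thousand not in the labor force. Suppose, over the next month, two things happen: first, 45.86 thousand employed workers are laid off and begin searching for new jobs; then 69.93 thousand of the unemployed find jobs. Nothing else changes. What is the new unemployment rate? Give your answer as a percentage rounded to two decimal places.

New unemployment rate ≈ 3.66%.

Initially, labor force = 1,173.88 + 69.63 = 1,243.51 thousand, so u = 69.63/1,243.51 = 5.60%.
After the first change, employed falls and unemployed rises by 45.86; labor force unchanged → E = 1,128.02, U = 115.49, labor force = 1,243.51 thousand.
After the second change, unemployed falls and employed rises by 69.93; labor force unchanged → E = 1,197.95, U = 45.56, labor force = 1,243.51 thousand.
New unemployment rate = 45.56 / 1,243.51 = 3.66%.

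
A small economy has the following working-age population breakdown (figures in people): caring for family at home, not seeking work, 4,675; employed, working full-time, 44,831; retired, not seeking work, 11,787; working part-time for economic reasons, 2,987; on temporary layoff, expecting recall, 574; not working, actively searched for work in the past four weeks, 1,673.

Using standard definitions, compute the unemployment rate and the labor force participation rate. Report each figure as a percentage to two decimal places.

Unemployment rate ≈ 4.49%; labor force participation rate ≈ 75.26%.

Employed = 44,831 + 2,987 = 47,818 (anyone who worked, including part-time for economic reasons, counts as employed).
Unemployed = 574 + 1,673 = 2,247 (jobless and actively searching, or on temporary layoff).
Labor force = 47,818 + 2,247 = 50,065.
Not in labor force = 4,675 + 11,787 = 16,462 (those not working and not actively searching are outside the labor force).
Civilian working-age population = 50,065 + 16,462 = 66,527.
Unemployment rate = 2,247 / 50,065 = 4.49%.
Labor force participation rate = 50,065 / 66,527 = 75.26%.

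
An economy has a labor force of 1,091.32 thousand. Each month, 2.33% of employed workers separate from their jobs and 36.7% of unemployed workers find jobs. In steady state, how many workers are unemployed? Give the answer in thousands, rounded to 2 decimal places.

About 65.15 thousand are unemployed in steady state.

Steady-state unemployment rate u* = s/(s+f) = 2.33/(2.33+36.7) = 0.059698.
Unemployed = u* × labor force = 0.059698 × 1,091.32 ≈ 65.15 thousand.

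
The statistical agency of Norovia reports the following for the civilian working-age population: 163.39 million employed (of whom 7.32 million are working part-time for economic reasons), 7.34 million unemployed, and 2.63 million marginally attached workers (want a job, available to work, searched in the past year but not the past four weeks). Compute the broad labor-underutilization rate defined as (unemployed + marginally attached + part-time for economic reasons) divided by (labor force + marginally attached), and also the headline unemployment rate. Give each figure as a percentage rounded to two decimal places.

Broad underutilization rate ≈ 9.97%; headline unemployment rate ≈ 4.30%.

Labor force = 163.39 + 7.34 = 170.73 million.
Numerator = 7.34 + 2.63 + 7.32 = 17.29 million.
Denominator = 170.73 + 2.63 = 173.36 million.
Broad rate = 17.29 / 173.36 = 9.97%.
Headline unemployment rate = 7.34 / 170.73 = 4.30%.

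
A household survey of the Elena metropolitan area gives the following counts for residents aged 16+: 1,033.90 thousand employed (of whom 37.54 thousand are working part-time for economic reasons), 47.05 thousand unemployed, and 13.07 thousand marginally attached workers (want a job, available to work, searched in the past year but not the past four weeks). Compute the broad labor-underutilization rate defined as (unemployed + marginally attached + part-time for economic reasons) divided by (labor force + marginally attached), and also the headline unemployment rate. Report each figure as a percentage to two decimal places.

Labor force = 1,033.90 + 47.05 = 1,080.95 thousand.
Numerator = 47.05 + 13.07 + 37.54 = 97.66 thousand.
Denominator = 1,080.95 + 13.07 = 1,094.02 thousand.
Broad rate = 97.66 / 1,094.02 = 8.93%.
Headline unemployment rate = 47.05 / 1,080.95 = 4.35%.

Broad underutilization rate ≈ 8.93%; headline unemployment rate ≈ 4.35%.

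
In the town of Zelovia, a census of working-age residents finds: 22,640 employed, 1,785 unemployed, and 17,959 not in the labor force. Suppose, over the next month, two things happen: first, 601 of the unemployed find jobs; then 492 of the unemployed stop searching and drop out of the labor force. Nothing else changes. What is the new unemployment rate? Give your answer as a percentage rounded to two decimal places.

New unemployment rate ≈ 2.89%.

Initially, labor force = 22,640 + 1,785 = 24,425, so u = 1,785/24,425 = 7.31%.
After the first change, unemployed falls and employed rises by 601; labor force unchanged → E = 23,241, U = 1,184, labor force = 24,425.
After the second change, unemployed and labor force both fall by 492 → E = 23,241, U = 692, labor force = 23,933.
New unemployment rate = 692 / 23,933 = 2.89%.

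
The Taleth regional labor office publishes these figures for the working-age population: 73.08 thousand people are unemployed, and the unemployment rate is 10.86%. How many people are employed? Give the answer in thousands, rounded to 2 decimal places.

Labor force = U / u = 73.08 / 0.1086 ≈ 672.93 thousand.
Employed = labor force − unemployed = 672.93 − 73.08 = 599.85 thousand.

About 599.85 thousand are employed.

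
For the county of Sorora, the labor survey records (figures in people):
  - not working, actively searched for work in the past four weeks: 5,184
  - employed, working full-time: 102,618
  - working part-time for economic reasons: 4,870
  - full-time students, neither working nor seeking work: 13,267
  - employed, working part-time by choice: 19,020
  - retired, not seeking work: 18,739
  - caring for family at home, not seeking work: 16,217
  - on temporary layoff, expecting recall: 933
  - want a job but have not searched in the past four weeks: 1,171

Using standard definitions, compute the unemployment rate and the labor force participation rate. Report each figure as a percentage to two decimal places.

Employed = 102,618 + 4,870 + 19,020 = 126,508 (anyone who worked, including part-time for economic reasons, counts as employed).
Unemployed = 5,184 + 933 = 6,117 (jobless and actively searching, or on temporary layoff).
Labor force = 126,508 + 6,117 = 132,625.
Not in labor force = 13,267 + 18,739 + 16,217 + 1,171 = 49,394 (those not working and not actively searching are outside the labor force — including those who want a job but have given up searching).
Civilian working-age population = 132,625 + 49,394 = 182,019.
Unemployment rate = 6,117 / 132,625 = 4.61%.
Labor force participation rate = 132,625 / 182,019 = 72.86%.

Unemployment rate ≈ 4.61%; labor force participation rate ≈ 72.86%.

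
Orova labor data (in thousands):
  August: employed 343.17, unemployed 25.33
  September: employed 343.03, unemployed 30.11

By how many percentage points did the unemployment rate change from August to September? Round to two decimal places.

August: labor force = 343.17 + 25.33 = 368.50; u = 25.33/368.50 = 6.87%.
September: labor force = 343.03 + 30.11 = 373.14; u = 30.11/373.14 = 8.07%.
Change = 8.07% − 6.87% = +1.20 pp.

The unemployment rate changed by +1.20 percentage points.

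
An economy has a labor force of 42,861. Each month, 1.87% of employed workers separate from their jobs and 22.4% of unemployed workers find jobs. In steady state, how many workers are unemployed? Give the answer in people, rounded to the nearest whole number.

About 3,302 are unemployed in steady state.

Steady-state unemployment rate u* = s/(s+f) = 1.87/(1.87+22.4) = 0.077050.
Unemployed = u* × labor force = 0.077050 × 42,861 ≈ 3,302.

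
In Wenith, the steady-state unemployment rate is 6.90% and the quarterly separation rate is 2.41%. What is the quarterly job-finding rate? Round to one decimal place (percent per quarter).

From u* = s/(s+f): f = s·(1−u)/u.
f = 2.41 × (1 − 0.0690) / 0.0690 = 2.2437 / 0.0690 ≈ 32.5% per quarter.

Job-finding rate ≈ 32.5% per quarter.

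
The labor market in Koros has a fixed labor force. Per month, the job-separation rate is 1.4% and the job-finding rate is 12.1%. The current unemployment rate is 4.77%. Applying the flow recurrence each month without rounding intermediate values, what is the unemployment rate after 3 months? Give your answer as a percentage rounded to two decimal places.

Unemployment rate after three months ≈ 6.75%.

With a fixed labor force, u_{t+1} = u_t + s·(1−u_t) − f·u_t = u_t·(1−s−f) + s.
Here 1−s−f = 0.865 and s = 0.014.
u_1 = 0.047700 × 0.865 + 0.014 = 0.055260.
u_2 = 0.055260 × 0.865 + 0.014 = 0.061800.
u_3 = 0.061800 × 0.865 + 0.014 = 0.067457.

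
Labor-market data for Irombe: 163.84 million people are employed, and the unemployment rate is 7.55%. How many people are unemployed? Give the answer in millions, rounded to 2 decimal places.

About 13.38 million are unemployed.

Let U be the number unemployed. The labor force is E + U, and U/(E+U) = 0.0755.
So U = 0.0755 × 163.84 / (1 − 0.0755) = 12.3699 / 0.9245 ≈ 13.38 million.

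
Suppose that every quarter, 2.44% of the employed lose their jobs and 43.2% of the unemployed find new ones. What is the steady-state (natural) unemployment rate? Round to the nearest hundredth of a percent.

Steady-state unemployment rate ≈ 5.35%.

At steady state the flows balance: s·E = f·U, so U/(E+U) = s/(s+f).
u* = 2.44 / (2.44 + 43.2) = 2.44 / 45.64 = 5.35%.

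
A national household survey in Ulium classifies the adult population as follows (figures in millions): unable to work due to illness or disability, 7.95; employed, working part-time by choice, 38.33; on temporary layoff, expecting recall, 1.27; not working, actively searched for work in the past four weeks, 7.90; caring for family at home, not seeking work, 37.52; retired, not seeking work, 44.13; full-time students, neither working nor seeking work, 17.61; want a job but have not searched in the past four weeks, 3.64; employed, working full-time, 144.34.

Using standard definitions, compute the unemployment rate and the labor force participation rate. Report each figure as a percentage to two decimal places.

Employed = 38.33 + 144.34 = 182.67 million.
Unemployed = 1.27 + 7.90 = 9.17 million (jobless and actively searching, or on temporary layoff).
Labor force = 182.67 + 9.17 = 191.84 million.
Not in labor force = 7.95 + 37.52 + 44.13 + 17.61 + 3.64 = 110.85 million (those not working and not actively searching are outside the labor force — including those who want a job but have given up searching).
Civilian working-age population = 191.84 + 110.85 = 302.69 million.
Unemployment rate = 9.17 / 191.84 = 4.78%.
Labor force participation rate = 191.84 / 302.69 = 63.38%.

Unemployment rate ≈ 4.78%; labor force participation rate ≈ 63.38%.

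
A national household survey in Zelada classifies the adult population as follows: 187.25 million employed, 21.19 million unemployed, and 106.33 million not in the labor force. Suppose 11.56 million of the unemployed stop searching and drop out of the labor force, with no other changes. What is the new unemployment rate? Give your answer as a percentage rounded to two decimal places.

Initially, labor force = 187.25 + 21.19 = 208.44 million, so u = 21.19/208.44 = 10.17%.
After the change, unemployed and labor force both fall by 11.56 → E = 187.25, U = 9.63, labor force = 196.88 million.
New unemployment rate = 9.63 / 196.88 = 4.89%.

New unemployment rate ≈ 4.89%.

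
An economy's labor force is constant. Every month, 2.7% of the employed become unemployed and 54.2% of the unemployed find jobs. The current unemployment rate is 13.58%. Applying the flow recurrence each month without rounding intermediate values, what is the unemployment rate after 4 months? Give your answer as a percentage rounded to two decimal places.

With a fixed labor force, u_{t+1} = u_t + s·(1−u_t) − f·u_t = u_t·(1−s−f) + s.
Here 1−s−f = 0.431 and s = 0.027.
u_1 = 0.135800 × 0.431 + 0.027 = 0.085530.
u_2 = 0.085530 × 0.431 + 0.027 = 0.063863.
u_3 = 0.063863 × 0.431 + 0.027 = 0.054525.
u_4 = 0.054525 × 0.431 + 0.027 = 0.050500.

Unemployment rate after four months ≈ 5.05%.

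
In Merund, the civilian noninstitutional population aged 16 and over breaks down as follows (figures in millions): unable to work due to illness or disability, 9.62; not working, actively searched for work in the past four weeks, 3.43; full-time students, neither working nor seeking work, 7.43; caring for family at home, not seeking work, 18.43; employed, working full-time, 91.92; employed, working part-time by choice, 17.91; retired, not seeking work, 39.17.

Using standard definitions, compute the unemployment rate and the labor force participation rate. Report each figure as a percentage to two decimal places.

Employed = 91.92 + 17.91 = 109.83 million.
Unemployed = 3.43 million.
Labor force = 109.83 + 3.43 = 113.26 million.
Not in labor force = 9.62 + 7.43 + 18.43 + 39.17 = 74.65 million (those not working and not actively searching are outside the labor force).
Civilian working-age population = 113.26 + 74.65 = 187.91 million.
Unemployment rate = 3.43 / 113.26 = 3.03%.
Labor force participation rate = 113.26 / 187.91 = 60.27%.

Unemployment rate ≈ 3.03%; labor force participation rate ≈ 60.27%.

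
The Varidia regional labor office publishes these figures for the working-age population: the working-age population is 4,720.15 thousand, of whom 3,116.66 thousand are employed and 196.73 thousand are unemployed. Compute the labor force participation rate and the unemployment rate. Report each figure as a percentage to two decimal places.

Labor force participation rate ≈ 70.20%; unemployment rate ≈ 5.94%.

Labor force = employed + unemployed = 3,116.66 + 196.73 = 3,313.39 thousand.
Unemployment rate = 196.73 / 3,313.39 = 5.94%.
Labor force participation rate = 3,313.39 / 4,720.15 = 70.20%.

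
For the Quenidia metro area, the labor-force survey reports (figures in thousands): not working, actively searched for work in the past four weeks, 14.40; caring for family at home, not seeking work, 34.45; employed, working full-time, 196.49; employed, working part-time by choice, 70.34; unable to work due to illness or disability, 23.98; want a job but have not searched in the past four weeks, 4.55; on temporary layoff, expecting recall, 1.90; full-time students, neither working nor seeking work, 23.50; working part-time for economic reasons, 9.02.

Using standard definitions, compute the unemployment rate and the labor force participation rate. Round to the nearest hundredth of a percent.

Employed = 196.49 + 70.34 + 9.02 = 275.85 thousand (anyone who worked, including part-time for economic reasons, counts as employed).
Unemployed = 14.40 + 1.90 = 16.30 thousand (jobless and actively searching, or on temporary layoff).
Labor force = 275.85 + 16.30 = 292.15 thousand.
Not in labor force = 34.45 + 23.98 + 4.55 + 23.50 = 86.48 thousand (those not working and not actively searching are outside the labor force — including those who want a job but have given up searching).
Civilian working-age population = 292.15 + 86.48 = 378.63 thousand.
Unemployment rate = 16.30 / 292.15 = 5.58%.
Labor force participation rate = 292.15 / 378.63 = 77.16%.

Unemployment rate ≈ 5.58%; labor force participation rate ≈ 77.16%.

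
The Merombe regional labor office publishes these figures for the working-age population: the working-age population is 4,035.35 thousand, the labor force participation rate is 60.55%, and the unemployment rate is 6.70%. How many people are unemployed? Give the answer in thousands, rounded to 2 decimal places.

Labor force = 0.6055 × 4,035.35 = 2,443.40 thousand.
Unemployed = 0.0670 × 2,443.40 ≈ 163.71 thousand.

About 163.71 thousand are unemployed.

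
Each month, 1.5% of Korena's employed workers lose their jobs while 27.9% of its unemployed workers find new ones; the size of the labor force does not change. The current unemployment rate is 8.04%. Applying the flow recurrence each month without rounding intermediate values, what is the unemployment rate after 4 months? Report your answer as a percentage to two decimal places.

Unemployment rate after four months ≈ 5.83%.

With a fixed labor force, u_{t+1} = u_t + s·(1−u_t) − f·u_t = u_t·(1−s−f) + s.
Here 1−s−f = 0.706 and s = 0.015.
u_1 = 0.080400 × 0.706 + 0.015 = 0.071762.
u_2 = 0.071762 × 0.706 + 0.015 = 0.065664.
u_3 = 0.065664 × 0.706 + 0.015 = 0.061359.
u_4 = 0.061359 × 0.706 + 0.015 = 0.058319.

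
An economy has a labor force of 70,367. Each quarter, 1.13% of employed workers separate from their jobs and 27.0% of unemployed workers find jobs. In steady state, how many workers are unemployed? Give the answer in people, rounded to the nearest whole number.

About 2,827 are unemployed in steady state.

Steady-state unemployment rate u* = s/(s+f) = 1.13/(1.13+27.0) = 0.040171.
Unemployed = u* × labor force = 0.040171 × 70,367 ≈ 2,827.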